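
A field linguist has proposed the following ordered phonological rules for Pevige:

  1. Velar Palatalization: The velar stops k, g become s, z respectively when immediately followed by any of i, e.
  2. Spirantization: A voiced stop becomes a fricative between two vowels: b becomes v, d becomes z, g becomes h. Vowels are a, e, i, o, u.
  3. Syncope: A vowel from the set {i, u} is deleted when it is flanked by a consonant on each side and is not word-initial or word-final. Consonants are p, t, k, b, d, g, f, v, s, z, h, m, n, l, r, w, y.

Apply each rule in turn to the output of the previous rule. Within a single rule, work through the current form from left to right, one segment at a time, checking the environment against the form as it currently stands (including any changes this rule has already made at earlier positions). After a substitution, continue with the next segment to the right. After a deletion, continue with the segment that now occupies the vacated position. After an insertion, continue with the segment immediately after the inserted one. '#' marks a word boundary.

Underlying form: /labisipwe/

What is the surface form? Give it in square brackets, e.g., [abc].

1 Velar Palatalization: no change — [labisipwe]
2 Spirantization: [labisipwe] → [lavisipwe]
3 Syncope: [lavisipwe] → [lavspwe]

[lavspwe]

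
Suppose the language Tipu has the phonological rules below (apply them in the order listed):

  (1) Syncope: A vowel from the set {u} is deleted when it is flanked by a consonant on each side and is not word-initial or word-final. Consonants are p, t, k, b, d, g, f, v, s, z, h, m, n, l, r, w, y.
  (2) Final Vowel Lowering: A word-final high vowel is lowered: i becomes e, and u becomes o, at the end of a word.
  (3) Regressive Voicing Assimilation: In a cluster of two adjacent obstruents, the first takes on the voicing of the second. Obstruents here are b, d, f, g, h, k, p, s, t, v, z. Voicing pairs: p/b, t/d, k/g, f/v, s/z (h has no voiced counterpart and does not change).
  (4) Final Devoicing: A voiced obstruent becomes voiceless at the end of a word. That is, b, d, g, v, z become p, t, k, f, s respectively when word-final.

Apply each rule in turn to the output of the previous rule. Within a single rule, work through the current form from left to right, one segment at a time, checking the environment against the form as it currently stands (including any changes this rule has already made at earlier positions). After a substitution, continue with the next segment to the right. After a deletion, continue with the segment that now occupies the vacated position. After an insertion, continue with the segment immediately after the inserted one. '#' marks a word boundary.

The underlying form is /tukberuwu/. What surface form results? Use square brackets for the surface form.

(1) Syncope: [tukberuwu] → [tkberwu]
(2) Final Vowel Lowering: [tkberwu] → [tkberwo]
(3) Regressive Voicing Assimilation: [tkberwo] → [tgberwo]
(4) Final Devoicing: no change — [tgberwo]

[tgberwo]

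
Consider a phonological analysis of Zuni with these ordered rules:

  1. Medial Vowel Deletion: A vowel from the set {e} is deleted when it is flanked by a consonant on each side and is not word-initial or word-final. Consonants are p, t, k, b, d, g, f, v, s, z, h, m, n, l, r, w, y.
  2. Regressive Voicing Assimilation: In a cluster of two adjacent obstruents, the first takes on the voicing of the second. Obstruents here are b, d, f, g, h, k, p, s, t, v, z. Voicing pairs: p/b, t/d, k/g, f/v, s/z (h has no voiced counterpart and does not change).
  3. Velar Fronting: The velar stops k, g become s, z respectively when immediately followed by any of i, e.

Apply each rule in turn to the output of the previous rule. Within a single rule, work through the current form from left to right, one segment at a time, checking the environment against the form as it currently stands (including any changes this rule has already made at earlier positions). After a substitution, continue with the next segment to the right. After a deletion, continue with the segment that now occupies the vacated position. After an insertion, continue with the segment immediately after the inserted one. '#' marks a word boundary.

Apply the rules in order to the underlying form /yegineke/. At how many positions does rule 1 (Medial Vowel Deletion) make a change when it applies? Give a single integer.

1 Medial Vowel Deletion: [yegineke] → [yginke]
2 Regressive Voicing Assimilation: no change — [yginke]
3 Velar Fronting: [yginke] → [yzinse]
Rule 1 changed 2 position(s).

2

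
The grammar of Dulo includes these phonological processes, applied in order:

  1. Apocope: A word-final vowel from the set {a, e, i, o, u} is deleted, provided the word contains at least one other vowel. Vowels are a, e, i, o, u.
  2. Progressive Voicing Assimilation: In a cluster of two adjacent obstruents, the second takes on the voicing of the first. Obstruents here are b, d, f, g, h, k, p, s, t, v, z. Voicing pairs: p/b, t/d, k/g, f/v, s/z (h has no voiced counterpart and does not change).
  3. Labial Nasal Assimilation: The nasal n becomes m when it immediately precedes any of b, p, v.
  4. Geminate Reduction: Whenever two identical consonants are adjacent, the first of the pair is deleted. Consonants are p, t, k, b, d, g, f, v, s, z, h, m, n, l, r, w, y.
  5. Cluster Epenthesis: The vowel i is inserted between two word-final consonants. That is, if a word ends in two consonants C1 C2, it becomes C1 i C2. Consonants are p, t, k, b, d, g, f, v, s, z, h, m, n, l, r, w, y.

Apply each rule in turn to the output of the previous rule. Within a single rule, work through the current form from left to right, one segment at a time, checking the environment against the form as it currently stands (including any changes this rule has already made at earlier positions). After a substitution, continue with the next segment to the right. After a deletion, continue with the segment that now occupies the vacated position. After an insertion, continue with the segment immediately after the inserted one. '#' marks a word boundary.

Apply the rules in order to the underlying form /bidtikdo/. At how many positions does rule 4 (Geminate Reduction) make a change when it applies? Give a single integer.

1 Apocope: [bidtikdo] → [bidtikd]
2 Progressive Voicing Assimilation: [bidtikd] → [biddikt]
3 Labial Nasal Assimilation: no change — [biddikt]
4 Geminate Reduction: [biddikt] → [bidikt]
5 Cluster Epenthesis: [bidikt] → [bidikit]
Rule 4 changed 1 position(s).

1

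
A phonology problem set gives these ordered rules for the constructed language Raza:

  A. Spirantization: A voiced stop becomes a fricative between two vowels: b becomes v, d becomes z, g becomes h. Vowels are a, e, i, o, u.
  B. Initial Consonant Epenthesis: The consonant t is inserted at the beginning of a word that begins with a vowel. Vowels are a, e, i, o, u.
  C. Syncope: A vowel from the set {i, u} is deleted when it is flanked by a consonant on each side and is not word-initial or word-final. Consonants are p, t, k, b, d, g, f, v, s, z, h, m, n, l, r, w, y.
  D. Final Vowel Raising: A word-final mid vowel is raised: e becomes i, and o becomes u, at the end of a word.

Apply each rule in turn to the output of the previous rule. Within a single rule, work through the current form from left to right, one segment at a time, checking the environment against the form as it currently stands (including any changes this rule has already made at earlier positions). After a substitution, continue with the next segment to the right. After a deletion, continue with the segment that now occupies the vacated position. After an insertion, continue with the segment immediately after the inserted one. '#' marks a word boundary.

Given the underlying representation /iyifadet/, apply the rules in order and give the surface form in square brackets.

A Spirantization: [iyifadet] → [iyifazet]
B Initial Consonant Epenthesis: [iyifazet] → [tiyifazet]
C Syncope: [tiyifazet] → [tyfazet]
D Final Vowel Raising: no change — [tyfazet]

[tyfazet]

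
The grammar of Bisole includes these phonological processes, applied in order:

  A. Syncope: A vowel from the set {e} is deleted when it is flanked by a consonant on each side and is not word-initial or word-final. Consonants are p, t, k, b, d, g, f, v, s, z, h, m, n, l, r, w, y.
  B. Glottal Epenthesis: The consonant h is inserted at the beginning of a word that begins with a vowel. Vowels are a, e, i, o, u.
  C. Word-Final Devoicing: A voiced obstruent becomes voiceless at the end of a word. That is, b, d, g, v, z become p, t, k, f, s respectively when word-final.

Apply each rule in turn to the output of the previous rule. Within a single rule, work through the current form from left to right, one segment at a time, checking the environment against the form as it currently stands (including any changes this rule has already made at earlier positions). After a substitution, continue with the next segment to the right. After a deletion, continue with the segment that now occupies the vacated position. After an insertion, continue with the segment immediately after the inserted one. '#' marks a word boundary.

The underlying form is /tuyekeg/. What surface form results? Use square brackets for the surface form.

[tuykk]

A Syncope: [tuyekeg] → [tuykg]
B Glottal Epenthesis: no change — [tuykg]
C Word-Final Devoicing: [tuykg] → [tuykk]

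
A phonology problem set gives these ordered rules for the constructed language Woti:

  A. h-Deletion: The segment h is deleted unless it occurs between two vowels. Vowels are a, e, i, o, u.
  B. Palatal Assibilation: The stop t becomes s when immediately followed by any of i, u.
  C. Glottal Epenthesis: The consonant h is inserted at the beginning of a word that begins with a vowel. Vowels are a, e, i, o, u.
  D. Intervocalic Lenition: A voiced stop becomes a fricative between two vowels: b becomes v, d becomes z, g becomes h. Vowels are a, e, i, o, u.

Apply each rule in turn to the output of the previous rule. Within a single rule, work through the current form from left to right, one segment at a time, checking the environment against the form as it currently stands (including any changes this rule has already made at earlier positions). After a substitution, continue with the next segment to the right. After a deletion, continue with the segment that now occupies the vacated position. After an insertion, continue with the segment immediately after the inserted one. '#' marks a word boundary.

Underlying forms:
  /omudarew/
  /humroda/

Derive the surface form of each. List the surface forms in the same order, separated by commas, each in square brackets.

[homuzarew], [humroza]

/omudarew/:
  A h-Deletion: no change — [omudarew]
  B Palatal Assibilation: no change — [omudarew]
  C Glottal Epenthesis: [omudarew] → [homudarew]
  D Intervocalic Lenition: [homudarew] → [homuzarew]
/humroda/:
  A h-Deletion: [humroda] → [umroda]
  B Palatal Assibilation: no change — [umroda]
  C Glottal Epenthesis: [umroda] → [humroda]
  D Intervocalic Lenition: [humroda] → [humroza]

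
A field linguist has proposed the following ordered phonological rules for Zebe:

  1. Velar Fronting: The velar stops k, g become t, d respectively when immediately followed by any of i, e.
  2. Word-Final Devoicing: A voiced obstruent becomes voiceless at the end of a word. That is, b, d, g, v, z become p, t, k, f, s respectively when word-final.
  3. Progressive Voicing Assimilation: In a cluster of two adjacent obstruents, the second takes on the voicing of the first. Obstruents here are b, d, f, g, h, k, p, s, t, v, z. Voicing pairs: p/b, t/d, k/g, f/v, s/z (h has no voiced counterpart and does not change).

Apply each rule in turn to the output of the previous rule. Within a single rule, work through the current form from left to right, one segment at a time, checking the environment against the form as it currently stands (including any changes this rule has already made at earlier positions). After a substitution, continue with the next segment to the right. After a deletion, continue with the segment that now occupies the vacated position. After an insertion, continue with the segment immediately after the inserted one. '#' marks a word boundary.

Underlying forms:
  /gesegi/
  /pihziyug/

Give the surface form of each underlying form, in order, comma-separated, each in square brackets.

[desedi], [pihsiyuk]

/gesegi/:
  1 Velar Fronting: [gesegi] → [desedi]
  2 Word-Final Devoicing: no change — [desedi]
  3 Progressive Voicing Assimilation: no change — [desedi]
/pihziyug/:
  1 Velar Fronting: no change — [pihziyug]
  2 Word-Final Devoicing: [pihziyug] → [pihziyuk]
  3 Progressive Voicing Assimilation: [pihziyuk] → [pihsiyuk]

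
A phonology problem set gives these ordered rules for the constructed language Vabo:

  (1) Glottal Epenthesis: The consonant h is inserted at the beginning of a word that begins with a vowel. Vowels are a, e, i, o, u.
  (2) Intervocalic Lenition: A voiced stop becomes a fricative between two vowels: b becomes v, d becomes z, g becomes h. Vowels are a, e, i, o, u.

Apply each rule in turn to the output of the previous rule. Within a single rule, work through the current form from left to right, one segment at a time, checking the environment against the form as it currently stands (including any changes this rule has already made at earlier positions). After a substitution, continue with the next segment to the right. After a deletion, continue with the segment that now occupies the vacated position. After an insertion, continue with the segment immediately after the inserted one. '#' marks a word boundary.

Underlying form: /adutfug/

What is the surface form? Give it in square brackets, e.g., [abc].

(1) Glottal Epenthesis: [adutfug] → [hadutfug]
(2) Intervocalic Lenition: [hadutfug] → [hazutfug]

[hazutfug]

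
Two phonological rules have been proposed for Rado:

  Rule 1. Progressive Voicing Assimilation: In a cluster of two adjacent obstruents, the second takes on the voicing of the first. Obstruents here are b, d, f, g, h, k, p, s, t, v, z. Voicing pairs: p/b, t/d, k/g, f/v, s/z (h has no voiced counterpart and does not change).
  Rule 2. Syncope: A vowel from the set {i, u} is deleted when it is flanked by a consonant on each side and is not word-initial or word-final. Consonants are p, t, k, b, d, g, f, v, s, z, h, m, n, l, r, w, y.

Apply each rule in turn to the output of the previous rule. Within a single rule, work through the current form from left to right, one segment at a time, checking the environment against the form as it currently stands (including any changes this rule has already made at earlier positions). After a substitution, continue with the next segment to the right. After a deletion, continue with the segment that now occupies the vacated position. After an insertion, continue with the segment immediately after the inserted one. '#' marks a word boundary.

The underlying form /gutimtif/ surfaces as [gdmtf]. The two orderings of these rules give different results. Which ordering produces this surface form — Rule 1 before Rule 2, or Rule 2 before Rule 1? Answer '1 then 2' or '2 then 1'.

Order 1 then 2:
  1 Progressive Voicing Assimilation: no change — [gutimtif]
  2 Syncope: [gutimtif] → [gtmtf]
  result: [gtmtf]
Order 2 then 1:
  2 Syncope: [gutimtif] → [gtmtf]
  1 Progressive Voicing Assimilation: [gtmtf] → [gdmtf]
  result: [gdmtf]

2 then 1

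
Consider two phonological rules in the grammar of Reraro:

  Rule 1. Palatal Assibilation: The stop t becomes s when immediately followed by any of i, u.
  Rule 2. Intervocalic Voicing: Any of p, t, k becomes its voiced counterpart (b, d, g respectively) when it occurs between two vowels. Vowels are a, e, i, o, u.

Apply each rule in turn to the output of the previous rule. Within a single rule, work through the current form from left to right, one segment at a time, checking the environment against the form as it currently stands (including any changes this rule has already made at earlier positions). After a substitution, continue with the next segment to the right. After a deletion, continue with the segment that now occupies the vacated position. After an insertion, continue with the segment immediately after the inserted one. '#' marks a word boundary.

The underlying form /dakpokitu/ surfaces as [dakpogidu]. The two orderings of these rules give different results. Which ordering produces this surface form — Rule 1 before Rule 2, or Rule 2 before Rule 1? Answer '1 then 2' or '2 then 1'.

2 then 1

Order 1 then 2:
  1 Palatal Assibilation: [dakpokitu] → [dakpokisu]
  2 Intervocalic Voicing: [dakpokisu] → [dakpogisu]
  result: [dakpogisu]
Order 2 then 1:
  2 Intervocalic Voicing: [dakpokitu] → [dakpogidu]
  1 Palatal Assibilation: no change — [dakpogidu]
  result: [dakpogidu]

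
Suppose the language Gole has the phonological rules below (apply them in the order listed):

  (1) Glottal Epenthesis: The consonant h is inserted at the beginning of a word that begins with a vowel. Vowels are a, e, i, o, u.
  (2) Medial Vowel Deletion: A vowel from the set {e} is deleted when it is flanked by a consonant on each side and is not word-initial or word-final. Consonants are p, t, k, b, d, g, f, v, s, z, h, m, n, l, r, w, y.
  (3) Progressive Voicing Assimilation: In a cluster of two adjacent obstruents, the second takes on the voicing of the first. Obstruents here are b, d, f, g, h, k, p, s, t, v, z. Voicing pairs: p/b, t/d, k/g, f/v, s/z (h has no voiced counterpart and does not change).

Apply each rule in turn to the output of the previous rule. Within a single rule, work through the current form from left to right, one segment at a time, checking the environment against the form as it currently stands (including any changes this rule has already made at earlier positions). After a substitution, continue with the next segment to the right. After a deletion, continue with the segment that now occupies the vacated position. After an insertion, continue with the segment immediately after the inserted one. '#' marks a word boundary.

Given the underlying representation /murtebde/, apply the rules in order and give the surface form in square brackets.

[murtpte]

(1) Glottal Epenthesis: no change — [murtebde]
(2) Medial Vowel Deletion: [murtebde] → [murtbde]
(3) Progressive Voicing Assimilation: [murtbde] → [murtpte]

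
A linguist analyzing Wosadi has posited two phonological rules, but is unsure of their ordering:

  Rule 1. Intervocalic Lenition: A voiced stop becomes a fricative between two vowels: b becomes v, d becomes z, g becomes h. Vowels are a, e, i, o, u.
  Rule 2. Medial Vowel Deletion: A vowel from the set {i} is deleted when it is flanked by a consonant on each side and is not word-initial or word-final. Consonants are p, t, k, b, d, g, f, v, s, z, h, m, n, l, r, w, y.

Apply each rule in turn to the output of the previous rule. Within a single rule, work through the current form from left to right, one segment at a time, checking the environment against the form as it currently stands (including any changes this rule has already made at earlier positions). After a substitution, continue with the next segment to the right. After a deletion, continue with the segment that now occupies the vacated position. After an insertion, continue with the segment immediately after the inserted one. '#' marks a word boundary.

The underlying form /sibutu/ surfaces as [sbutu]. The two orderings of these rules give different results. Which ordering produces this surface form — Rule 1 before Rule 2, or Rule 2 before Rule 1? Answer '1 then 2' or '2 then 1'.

2 then 1

Order 1 then 2:
  1 Intervocalic Lenition: [sibutu] → [sivutu]
  2 Medial Vowel Deletion: [sivutu] → [svutu]
  result: [svutu]
Order 2 then 1:
  2 Medial Vowel Deletion: [sibutu] → [sbutu]
  1 Intervocalic Lenition: no change — [sbutu]
  result: [sbutu]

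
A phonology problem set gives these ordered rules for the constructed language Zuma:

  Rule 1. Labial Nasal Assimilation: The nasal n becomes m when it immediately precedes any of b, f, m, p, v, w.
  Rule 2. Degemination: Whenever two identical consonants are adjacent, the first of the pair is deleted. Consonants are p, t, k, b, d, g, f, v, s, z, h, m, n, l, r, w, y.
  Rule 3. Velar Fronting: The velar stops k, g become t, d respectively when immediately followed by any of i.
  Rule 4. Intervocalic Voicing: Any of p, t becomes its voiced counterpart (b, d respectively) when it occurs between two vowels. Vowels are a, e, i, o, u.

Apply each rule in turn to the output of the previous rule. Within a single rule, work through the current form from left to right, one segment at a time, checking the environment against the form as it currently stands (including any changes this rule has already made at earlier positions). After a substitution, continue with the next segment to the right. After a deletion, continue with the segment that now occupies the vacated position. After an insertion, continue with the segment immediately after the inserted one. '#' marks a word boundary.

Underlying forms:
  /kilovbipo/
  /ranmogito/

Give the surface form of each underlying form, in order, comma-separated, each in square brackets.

/kilovbipo/:
  Rule 1 Labial Nasal Assimilation: no change — [kilovbipo]
  Rule 2 Degemination: no change — [kilovbipo]
  Rule 3 Velar Fronting: [kilovbipo] → [tilovbipo]
  Rule 4 Intervocalic Voicing: [tilovbipo] → [tilovbibo]
/ranmogito/:
  Rule 1 Labial Nasal Assimilation: [ranmogito] → [rammogito]
  Rule 2 Degemination: [rammogito] → [ramogito]
  Rule 3 Velar Fronting: [ramogito] → [ramodito]
  Rule 4 Intervocalic Voicing: [ramodito] → [ramodido]

[tilovbibo], [ramodido]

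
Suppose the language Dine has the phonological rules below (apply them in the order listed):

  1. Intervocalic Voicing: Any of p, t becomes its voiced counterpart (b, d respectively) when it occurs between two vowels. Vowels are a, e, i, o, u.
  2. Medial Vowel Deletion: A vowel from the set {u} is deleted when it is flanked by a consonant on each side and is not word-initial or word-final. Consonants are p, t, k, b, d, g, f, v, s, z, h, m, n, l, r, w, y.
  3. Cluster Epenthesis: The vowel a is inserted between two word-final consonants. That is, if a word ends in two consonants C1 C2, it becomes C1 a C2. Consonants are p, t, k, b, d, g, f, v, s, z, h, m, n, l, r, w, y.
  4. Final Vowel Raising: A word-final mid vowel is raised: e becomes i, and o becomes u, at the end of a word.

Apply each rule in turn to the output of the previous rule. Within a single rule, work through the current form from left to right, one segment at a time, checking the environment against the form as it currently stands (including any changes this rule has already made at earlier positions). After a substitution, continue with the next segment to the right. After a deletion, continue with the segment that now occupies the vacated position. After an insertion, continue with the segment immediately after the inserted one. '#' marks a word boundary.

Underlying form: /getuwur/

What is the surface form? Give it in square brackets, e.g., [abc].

[gedwar]

1 Intervocalic Voicing: [getuwur] → [geduwur]
2 Medial Vowel Deletion: [geduwur] → [gedwr]
3 Cluster Epenthesis: [gedwr] → [gedwar]
4 Final Vowel Raising: no change — [gedwar]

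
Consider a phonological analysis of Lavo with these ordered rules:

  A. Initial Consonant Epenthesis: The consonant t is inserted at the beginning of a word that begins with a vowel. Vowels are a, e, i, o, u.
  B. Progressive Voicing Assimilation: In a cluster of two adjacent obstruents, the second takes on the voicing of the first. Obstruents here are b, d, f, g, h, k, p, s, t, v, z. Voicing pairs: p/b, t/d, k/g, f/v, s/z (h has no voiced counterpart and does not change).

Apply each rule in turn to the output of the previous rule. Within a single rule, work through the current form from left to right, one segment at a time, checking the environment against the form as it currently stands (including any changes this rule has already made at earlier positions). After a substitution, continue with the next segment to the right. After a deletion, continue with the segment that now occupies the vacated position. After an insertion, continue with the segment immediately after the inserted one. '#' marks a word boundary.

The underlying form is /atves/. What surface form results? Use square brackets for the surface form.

A Initial Consonant Epenthesis: [atves] → [tatves]
B Progressive Voicing Assimilation: [tatves] → [tatfes]

[tatfes]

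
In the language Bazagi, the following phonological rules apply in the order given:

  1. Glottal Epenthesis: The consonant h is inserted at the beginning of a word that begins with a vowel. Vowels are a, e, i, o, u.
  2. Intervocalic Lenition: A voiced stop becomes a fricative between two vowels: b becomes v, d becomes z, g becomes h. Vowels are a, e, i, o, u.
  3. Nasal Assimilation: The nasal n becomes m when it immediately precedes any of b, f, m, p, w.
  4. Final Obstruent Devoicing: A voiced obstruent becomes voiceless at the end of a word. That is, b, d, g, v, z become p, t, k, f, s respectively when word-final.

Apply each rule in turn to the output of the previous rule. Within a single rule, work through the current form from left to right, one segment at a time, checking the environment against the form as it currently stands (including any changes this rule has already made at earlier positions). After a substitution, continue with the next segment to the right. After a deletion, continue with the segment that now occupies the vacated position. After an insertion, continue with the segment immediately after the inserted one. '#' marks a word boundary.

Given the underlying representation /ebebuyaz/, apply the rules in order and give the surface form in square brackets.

1 Glottal Epenthesis: [ebebuyaz] → [hebebuyaz]
2 Intervocalic Lenition: [hebebuyaz] → [hevevuyaz]
3 Nasal Assimilation: no change — [hevevuyaz]
4 Final Obstruent Devoicing: [hevevuyaz] → [hevevuyas]

[hevevuyas]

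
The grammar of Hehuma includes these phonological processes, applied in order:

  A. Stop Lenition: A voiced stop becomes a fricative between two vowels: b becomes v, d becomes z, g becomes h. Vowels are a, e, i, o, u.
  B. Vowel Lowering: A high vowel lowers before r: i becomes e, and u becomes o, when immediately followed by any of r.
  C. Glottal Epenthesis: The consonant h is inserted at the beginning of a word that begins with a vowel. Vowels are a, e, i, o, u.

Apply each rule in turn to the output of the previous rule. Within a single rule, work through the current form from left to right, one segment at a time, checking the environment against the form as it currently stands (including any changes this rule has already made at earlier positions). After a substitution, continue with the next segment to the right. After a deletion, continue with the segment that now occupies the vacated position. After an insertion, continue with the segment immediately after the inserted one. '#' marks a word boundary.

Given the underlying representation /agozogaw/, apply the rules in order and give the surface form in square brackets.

[hahozohaw]

A Stop Lenition: [agozogaw] → [ahozohaw]
B Vowel Lowering: no change — [ahozohaw]
C Glottal Epenthesis: [ahozohaw] → [hahozohaw]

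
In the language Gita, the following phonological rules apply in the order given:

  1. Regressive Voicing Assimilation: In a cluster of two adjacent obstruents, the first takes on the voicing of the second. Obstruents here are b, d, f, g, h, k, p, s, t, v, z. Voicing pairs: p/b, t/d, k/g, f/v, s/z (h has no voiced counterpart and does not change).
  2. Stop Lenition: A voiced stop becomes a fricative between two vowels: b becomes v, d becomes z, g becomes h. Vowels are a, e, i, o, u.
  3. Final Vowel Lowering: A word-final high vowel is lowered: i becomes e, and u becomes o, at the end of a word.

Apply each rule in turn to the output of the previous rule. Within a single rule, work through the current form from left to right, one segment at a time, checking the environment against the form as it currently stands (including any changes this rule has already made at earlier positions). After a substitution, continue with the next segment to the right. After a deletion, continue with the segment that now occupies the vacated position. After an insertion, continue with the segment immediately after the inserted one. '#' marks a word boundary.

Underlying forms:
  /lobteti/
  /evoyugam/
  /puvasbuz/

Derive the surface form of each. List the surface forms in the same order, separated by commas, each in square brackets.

[loptete], [evoyuham], [puvazbuz]

/lobteti/:
  1 Regressive Voicing Assimilation: [lobteti] → [lopteti]
  2 Stop Lenition: no change — [lopteti]
  3 Final Vowel Lowering: [lopteti] → [loptete]
/evoyugam/:
  1 Regressive Voicing Assimilation: no change — [evoyugam]
  2 Stop Lenition: [evoyugam] → [evoyuham]
  3 Final Vowel Lowering: no change — [evoyuham]
/puvasbuz/:
  1 Regressive Voicing Assimilation: [puvasbuz] → [puvazbuz]
  2 Stop Lenition: no change — [puvazbuz]
  3 Final Vowel Lowering: no change — [puvazbuz]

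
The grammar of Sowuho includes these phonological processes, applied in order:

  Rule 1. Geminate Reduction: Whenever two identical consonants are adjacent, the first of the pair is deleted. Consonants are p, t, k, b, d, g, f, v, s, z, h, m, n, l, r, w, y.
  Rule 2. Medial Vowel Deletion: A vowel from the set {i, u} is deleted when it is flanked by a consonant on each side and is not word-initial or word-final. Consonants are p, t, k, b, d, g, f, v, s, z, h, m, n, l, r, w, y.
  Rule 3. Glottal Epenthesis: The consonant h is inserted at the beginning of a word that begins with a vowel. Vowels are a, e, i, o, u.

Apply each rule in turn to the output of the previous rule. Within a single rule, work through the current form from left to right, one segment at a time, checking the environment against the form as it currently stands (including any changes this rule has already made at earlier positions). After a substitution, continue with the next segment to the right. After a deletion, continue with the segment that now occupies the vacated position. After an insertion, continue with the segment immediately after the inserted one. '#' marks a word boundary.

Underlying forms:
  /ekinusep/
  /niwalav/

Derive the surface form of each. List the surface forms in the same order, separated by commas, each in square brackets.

/ekinusep/:
  Rule 1 Geminate Reduction: no change — [ekinusep]
  Rule 2 Medial Vowel Deletion: [ekinusep] → [eknsep]
  Rule 3 Glottal Epenthesis: [eknsep] → [heknsep]
/niwalav/:
  Rule 1 Geminate Reduction: no change — [niwalav]
  Rule 2 Medial Vowel Deletion: [niwalav] → [nwalav]
  Rule 3 Glottal Epenthesis: no change — [nwalav]

[heknsep], [nwalav]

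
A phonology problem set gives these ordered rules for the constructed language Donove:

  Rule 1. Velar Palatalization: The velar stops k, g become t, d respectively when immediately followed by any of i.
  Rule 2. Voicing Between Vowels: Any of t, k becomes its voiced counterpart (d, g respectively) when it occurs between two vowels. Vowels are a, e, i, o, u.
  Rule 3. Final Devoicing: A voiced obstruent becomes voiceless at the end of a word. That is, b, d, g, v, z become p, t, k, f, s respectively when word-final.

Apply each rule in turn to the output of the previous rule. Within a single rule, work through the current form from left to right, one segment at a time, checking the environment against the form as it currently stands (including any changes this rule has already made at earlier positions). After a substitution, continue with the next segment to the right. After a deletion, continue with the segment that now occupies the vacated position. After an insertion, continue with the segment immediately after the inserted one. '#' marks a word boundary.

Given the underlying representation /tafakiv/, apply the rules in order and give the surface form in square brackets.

[tafadif]

Rule 1 Velar Palatalization: [tafakiv] → [tafativ]
Rule 2 Voicing Between Vowels: [tafativ] → [tafadiv]
Rule 3 Final Devoicing: [tafadiv] → [tafadif]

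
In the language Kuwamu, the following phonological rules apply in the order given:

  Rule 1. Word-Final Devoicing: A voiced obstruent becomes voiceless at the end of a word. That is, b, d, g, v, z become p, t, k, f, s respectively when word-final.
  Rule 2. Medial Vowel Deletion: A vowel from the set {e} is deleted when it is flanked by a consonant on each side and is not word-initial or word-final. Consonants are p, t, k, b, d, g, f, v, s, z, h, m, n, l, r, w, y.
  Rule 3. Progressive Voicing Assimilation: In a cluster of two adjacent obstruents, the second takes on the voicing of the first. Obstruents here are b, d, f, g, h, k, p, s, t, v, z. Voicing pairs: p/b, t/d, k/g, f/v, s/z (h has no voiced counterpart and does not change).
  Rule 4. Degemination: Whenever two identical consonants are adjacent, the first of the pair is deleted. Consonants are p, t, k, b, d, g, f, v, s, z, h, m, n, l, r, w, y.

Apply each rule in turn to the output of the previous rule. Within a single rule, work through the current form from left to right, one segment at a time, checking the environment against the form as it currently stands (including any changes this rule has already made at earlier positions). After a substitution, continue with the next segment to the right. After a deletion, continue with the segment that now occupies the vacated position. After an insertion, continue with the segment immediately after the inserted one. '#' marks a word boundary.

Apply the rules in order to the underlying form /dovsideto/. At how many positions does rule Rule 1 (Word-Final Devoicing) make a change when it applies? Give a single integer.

Rule 1 Word-Final Devoicing: no change — [dovsideto]
Rule 2 Medial Vowel Deletion: [dovsideto] → [dovsidto]
Rule 3 Progressive Voicing Assimilation: [dovsidto] → [dovziddo]
Rule 4 Degemination: [dovziddo] → [dovzido]
Rule Rule 1 changed 0 position(s).

0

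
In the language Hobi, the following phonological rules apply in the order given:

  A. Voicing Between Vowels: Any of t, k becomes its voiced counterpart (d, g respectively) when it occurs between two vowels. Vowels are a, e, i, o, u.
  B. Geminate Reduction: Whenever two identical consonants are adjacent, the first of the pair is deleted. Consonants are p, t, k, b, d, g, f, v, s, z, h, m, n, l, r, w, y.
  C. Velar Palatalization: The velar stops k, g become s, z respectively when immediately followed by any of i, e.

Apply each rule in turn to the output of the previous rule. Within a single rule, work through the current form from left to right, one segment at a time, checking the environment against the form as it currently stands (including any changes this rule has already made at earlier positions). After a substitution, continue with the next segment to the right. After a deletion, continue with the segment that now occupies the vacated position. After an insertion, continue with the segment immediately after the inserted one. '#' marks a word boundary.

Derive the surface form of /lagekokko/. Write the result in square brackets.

A Voicing Between Vowels: [lagekokko] → [lagegokko]
B Geminate Reduction: [lagegokko] → [lagegoko]
C Velar Palatalization: [lagegoko] → [lazegoko]

[lazegoko]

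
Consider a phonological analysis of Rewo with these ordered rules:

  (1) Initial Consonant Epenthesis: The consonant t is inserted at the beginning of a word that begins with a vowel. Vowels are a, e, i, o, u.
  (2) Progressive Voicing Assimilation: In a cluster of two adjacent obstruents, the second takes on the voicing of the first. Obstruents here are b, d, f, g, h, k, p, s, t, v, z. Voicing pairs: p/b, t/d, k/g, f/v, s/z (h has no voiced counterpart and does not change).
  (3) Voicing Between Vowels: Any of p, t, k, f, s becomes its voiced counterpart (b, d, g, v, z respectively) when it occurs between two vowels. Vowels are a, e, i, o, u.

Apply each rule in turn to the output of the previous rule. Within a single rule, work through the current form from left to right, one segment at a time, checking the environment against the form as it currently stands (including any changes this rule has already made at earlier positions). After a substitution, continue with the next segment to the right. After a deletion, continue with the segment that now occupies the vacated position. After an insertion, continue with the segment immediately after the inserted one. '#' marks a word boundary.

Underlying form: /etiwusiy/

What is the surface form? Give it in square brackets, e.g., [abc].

(1) Initial Consonant Epenthesis: [etiwusiy] → [tetiwusiy]
(2) Progressive Voicing Assimilation: no change — [tetiwusiy]
(3) Voicing Between Vowels: [tetiwusiy] → [tediwuziy]

[tediwuziy]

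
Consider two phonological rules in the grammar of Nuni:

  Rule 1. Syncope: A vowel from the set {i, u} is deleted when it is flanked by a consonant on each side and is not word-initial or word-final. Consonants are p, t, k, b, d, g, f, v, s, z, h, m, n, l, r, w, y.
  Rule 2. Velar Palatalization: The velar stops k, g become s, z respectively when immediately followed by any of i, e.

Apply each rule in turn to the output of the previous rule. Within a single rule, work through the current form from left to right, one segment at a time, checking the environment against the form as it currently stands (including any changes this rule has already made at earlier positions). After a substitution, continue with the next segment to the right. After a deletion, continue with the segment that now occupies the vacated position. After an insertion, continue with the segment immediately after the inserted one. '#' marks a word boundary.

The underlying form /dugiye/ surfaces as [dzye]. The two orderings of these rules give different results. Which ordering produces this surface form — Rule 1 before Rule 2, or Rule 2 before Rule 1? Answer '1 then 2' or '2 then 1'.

2 then 1

Order 1 then 2:
  1 Syncope: [dugiye] → [dgye]
  2 Velar Palatalization: no change — [dgye]
  result: [dgye]
Order 2 then 1:
  2 Velar Palatalization: [dugiye] → [duziye]
  1 Syncope: [duziye] → [dzye]
  result: [dzye]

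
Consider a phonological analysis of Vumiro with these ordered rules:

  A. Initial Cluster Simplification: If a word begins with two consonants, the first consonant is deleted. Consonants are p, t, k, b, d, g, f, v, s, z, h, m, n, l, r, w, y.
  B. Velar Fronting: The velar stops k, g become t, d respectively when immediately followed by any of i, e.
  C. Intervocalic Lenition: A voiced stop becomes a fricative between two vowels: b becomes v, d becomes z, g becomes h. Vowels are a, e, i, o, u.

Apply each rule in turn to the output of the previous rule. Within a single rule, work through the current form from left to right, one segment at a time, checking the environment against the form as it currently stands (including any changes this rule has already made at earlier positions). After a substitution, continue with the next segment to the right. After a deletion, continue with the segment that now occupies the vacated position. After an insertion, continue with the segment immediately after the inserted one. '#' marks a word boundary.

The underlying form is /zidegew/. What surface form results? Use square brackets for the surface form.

A Initial Cluster Simplification: no change — [zidegew]
B Velar Fronting: [zidegew] → [zidedew]
C Intervocalic Lenition: [zidedew] → [zizezew]

[zizezew]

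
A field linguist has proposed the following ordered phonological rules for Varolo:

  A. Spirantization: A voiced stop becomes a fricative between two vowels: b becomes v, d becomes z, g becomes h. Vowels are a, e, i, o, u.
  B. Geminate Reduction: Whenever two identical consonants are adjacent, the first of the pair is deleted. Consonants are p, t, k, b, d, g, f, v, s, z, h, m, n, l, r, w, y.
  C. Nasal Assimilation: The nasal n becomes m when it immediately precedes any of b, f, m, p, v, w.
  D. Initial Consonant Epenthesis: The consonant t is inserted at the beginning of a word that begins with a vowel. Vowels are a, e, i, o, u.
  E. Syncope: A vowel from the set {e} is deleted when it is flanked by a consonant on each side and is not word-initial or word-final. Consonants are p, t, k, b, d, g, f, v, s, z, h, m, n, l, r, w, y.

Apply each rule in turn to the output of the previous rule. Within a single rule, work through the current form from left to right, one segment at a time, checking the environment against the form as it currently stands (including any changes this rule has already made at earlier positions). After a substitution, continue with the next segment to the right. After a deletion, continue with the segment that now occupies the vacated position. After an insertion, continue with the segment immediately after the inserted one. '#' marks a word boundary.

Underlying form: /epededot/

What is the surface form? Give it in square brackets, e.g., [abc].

[tpzzot]

A Spirantization: [epededot] → [epezezot]
B Geminate Reduction: no change — [epezezot]
C Nasal Assimilation: no change — [epezezot]
D Initial Consonant Epenthesis: [epezezot] → [tepezezot]
E Syncope: [tepezezot] → [tpzzot]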